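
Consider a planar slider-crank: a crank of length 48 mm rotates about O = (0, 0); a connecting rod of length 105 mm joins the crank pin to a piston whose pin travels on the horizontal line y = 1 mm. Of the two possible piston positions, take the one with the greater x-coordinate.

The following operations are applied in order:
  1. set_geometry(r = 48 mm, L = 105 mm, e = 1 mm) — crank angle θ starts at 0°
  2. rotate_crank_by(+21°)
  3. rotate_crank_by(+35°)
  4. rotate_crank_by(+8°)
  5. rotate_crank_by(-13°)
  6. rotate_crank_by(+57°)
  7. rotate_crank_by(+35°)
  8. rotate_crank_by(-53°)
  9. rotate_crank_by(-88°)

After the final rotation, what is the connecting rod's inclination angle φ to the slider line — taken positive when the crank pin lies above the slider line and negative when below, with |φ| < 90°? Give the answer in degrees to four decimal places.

set_geometry: r = 48 mm, L = 105 mm, e = 1 mm; θ ← 0°
rotate_crank_by(+21°): θ ← 0° +21° = 21°
rotate_crank_by(+35°): θ ← 21° +35° = 56°
rotate_crank_by(+8°): θ ← 56° +8° = 64°
rotate_crank_by(-13°): θ ← 64° -13° = 51°
rotate_crank_by(+57°): θ ← 51° +57° = 108°
rotate_crank_by(+35°): θ ← 108° +35° = 143°
rotate_crank_by(-53°): θ ← 143° -53° = 90°
rotate_crank_by(-88°): θ ← 90° -88° = 2°
crank pin P = (r cos θ, r sin θ) = (47.970760, 1.675176)
h = r sin θ − e = 1.675176 − 1 = 0.675176
sin φ = h / L = 0.675176 / 105 = 0.00643025
φ = arcsin(0.00643025) = 0.368429°

0.3684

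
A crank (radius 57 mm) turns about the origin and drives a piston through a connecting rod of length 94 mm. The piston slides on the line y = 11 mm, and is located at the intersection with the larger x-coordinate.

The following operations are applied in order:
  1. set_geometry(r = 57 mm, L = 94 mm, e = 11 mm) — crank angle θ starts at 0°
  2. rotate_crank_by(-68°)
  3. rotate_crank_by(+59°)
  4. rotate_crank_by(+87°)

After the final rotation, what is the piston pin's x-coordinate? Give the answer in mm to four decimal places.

set_geometry: r = 57 mm, L = 94 mm, e = 11 mm; θ ← 0°
rotate_crank_by(-68°): θ ← 0° -68° = -68°
rotate_crank_by(+59°): θ ← -68° +59° = -9°
rotate_crank_by(+87°): θ ← -9° +87° = 78°
crank pin P = (r cos θ, r sin θ) = (11.850966, 55.754413)
h = r sin θ − e = 55.754413 − 11 = 44.754413
x = r cos θ + √(L² − h²) = 11.850966 + √(8836.0 − 2002.9575) = 11.850966 + 82.662219 = 94.513186

94.5132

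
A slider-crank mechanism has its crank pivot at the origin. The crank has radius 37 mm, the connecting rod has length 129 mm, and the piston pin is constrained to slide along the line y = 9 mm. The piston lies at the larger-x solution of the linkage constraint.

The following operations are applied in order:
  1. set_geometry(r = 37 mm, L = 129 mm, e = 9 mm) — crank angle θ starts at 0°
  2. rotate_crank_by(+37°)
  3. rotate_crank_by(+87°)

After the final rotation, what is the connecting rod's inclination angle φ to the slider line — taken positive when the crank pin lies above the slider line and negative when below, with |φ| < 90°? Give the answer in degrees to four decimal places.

9.6726

set_geometry: r = 37 mm, L = 129 mm, e = 9 mm; θ ← 0°
rotate_crank_by(+37°): θ ← 0° +37° = 37°
rotate_crank_by(+87°): θ ← 37° +87° = 124°
crank pin P = (r cos θ, r sin θ) = (-20.690137, 30.674390)
h = r sin θ − e = 30.674390 − 9 = 21.674390
sin φ = h / L = 21.674390 / 129 = 0.16801853
φ = arcsin(0.16801853) = 9.672632°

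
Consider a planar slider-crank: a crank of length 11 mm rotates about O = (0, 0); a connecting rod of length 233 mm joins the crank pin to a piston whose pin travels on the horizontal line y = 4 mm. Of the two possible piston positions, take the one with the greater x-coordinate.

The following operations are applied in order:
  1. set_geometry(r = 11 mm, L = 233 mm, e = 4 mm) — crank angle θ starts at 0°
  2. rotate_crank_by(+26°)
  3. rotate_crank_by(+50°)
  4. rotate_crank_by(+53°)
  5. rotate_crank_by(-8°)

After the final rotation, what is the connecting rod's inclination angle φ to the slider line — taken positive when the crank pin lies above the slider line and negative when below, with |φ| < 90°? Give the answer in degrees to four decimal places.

1.3351

set_geometry: r = 11 mm, L = 233 mm, e = 4 mm; θ ← 0°
rotate_crank_by(+26°): θ ← 0° +26° = 26°
rotate_crank_by(+50°): θ ← 26° +50° = 76°
rotate_crank_by(+53°): θ ← 76° +53° = 129°
rotate_crank_by(-8°): θ ← 129° -8° = 121°
crank pin P = (r cos θ, r sin θ) = (-5.665419, 9.428840)
h = r sin θ − e = 9.428840 − 4 = 5.428840
sin φ = h / L = 5.428840 / 233 = 0.02329974
φ = arcsin(0.02329974) = 1.335098°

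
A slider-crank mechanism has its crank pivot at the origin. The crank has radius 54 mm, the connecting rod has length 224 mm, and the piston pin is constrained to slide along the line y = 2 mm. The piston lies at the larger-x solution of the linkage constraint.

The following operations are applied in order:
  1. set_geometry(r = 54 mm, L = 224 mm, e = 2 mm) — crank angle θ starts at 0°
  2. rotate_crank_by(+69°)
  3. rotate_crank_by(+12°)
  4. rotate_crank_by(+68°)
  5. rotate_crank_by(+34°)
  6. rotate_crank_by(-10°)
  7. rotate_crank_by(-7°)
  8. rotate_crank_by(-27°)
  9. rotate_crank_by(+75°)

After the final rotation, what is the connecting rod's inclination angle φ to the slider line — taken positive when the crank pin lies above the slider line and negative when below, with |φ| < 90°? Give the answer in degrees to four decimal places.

-8.2640

set_geometry: r = 54 mm, L = 224 mm, e = 2 mm; θ ← 0°
rotate_crank_by(+69°): θ ← 0° +69° = 69°
rotate_crank_by(+12°): θ ← 69° +12° = 81°
rotate_crank_by(+68°): θ ← 81° +68° = 149°
rotate_crank_by(+34°): θ ← 149° +34° = 183°
rotate_crank_by(-10°): θ ← 183° -10° = 173°
rotate_crank_by(-7°): θ ← 173° -7° = 166°
rotate_crank_by(-27°): θ ← 166° -27° = 139°
rotate_crank_by(+75°): θ ← 139° +75° = 214°
crank pin P = (r cos θ, r sin θ) = (-44.768029, -30.196417)
h = r sin θ − e = -30.196417 − 2 = -32.196417
sin φ = h / L = -32.196417 / 224 = -0.14373400
φ = arcsin(-0.14373400) = -8.263975°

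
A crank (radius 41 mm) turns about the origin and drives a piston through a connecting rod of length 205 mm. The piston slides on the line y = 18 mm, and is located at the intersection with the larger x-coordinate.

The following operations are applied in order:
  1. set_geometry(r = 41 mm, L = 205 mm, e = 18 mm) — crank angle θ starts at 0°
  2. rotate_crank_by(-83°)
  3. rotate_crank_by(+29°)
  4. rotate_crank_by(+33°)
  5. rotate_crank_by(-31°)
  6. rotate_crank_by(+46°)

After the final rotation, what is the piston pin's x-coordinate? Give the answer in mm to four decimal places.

244.5605

set_geometry: r = 41 mm, L = 205 mm, e = 18 mm; θ ← 0°
rotate_crank_by(-83°): θ ← 0° -83° = -83°
rotate_crank_by(+29°): θ ← -83° +29° = -54°
rotate_crank_by(+33°): θ ← -54° +33° = -21°
rotate_crank_by(-31°): θ ← -21° -31° = -52°
rotate_crank_by(+46°): θ ← -52° +46° = -6°
crank pin P = (r cos θ, r sin θ) = (40.775398, -4.285667)
h = r sin θ − e = -4.285667 − 18 = -22.285667
x = r cos θ + √(L² − h²) = 40.775398 + √(42025.0 − 496.6510) = 40.775398 + 203.785056 = 244.560454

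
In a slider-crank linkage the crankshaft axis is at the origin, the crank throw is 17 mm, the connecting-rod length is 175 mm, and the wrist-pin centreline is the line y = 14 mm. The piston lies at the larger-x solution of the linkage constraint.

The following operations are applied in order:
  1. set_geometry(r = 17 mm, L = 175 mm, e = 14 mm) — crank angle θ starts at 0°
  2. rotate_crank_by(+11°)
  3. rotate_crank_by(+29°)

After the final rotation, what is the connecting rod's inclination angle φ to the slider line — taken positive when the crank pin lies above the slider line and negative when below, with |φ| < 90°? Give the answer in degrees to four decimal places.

-1.0060

set_geometry: r = 17 mm, L = 175 mm, e = 14 mm; θ ← 0°
rotate_crank_by(+11°): θ ← 0° +11° = 11°
rotate_crank_by(+29°): θ ← 11° +29° = 40°
crank pin P = (r cos θ, r sin θ) = (13.022756, 10.927389)
h = r sin θ − e = 10.927389 − 14 = -3.072611
sin φ = h / L = -3.072611 / 175 = -0.01755778
φ = arcsin(-0.01755778) = -1.006038°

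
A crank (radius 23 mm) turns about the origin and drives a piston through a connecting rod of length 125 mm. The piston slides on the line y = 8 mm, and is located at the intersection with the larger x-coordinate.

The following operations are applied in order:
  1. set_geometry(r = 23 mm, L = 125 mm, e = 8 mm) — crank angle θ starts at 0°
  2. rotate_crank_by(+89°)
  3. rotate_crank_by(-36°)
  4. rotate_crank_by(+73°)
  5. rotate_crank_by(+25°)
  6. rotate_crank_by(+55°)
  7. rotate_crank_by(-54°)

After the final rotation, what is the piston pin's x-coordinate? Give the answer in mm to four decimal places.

104.6609

set_geometry: r = 23 mm, L = 125 mm, e = 8 mm; θ ← 0°
rotate_crank_by(+89°): θ ← 0° +89° = 89°
rotate_crank_by(-36°): θ ← 89° -36° = 53°
rotate_crank_by(+73°): θ ← 53° +73° = 126°
rotate_crank_by(+25°): θ ← 126° +25° = 151°
rotate_crank_by(+55°): θ ← 151° +55° = 206°
rotate_crank_by(-54°): θ ← 206° -54° = 152°
crank pin P = (r cos θ, r sin θ) = (-20.307795, 10.797846)
h = r sin θ − e = 10.797846 − 8 = 2.797846
x = r cos θ + √(L² − h²) = -20.307795 + √(15625.0 − 7.8279) = -20.307795 + 124.968684 = 104.660890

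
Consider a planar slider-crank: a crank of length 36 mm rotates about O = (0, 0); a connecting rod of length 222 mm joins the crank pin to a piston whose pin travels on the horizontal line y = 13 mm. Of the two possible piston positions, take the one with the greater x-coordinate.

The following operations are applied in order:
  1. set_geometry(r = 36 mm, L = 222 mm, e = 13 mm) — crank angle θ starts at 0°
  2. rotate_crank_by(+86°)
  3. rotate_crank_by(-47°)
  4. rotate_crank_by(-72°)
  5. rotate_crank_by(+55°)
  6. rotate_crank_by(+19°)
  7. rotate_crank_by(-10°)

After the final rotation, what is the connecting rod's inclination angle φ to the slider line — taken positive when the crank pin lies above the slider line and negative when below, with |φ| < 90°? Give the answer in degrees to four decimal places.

set_geometry: r = 36 mm, L = 222 mm, e = 13 mm; θ ← 0°
rotate_crank_by(+86°): θ ← 0° +86° = 86°
rotate_crank_by(-47°): θ ← 86° -47° = 39°
rotate_crank_by(-72°): θ ← 39° -72° = -33°
rotate_crank_by(+55°): θ ← -33° +55° = 22°
rotate_crank_by(+19°): θ ← 22° +19° = 41°
rotate_crank_by(-10°): θ ← 41° -10° = 31°
crank pin P = (r cos θ, r sin θ) = (30.858023, 18.541371)
h = r sin θ − e = 18.541371 − 13 = 5.541371
sin φ = h / L = 5.541371 / 222 = 0.02496113
φ = arcsin(0.02496113) = 1.430316°

1.4303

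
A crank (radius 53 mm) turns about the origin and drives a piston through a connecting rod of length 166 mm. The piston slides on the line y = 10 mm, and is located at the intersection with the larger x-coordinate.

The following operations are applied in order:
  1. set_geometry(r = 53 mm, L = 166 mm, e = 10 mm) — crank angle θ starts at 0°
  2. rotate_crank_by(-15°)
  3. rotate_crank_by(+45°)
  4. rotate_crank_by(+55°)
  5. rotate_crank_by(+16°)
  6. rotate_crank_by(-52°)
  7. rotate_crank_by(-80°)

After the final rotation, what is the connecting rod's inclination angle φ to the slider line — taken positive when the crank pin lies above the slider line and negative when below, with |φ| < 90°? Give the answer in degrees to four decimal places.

-12.9841

set_geometry: r = 53 mm, L = 166 mm, e = 10 mm; θ ← 0°
rotate_crank_by(-15°): θ ← 0° -15° = -15°
rotate_crank_by(+45°): θ ← -15° +45° = 30°
rotate_crank_by(+55°): θ ← 30° +55° = 85°
rotate_crank_by(+16°): θ ← 85° +16° = 101°
rotate_crank_by(-52°): θ ← 101° -52° = 49°
rotate_crank_by(-80°): θ ← 49° -80° = -31°
crank pin P = (r cos θ, r sin θ) = (45.429867, -27.297018)
h = r sin θ − e = -27.297018 − 10 = -37.297018
sin φ = h / L = -37.297018 / 166 = -0.22468083
φ = arcsin(-0.22468083) = -12.984111°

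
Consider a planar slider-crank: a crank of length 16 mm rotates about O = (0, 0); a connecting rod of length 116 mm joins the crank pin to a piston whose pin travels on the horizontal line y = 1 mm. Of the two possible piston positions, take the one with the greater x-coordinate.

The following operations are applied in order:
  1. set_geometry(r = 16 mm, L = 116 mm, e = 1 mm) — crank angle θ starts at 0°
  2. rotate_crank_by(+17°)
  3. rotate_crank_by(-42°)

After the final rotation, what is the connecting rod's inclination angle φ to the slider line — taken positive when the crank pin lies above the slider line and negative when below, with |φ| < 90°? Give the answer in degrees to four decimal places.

set_geometry: r = 16 mm, L = 116 mm, e = 1 mm; θ ← 0°
rotate_crank_by(+17°): θ ← 0° +17° = 17°
rotate_crank_by(-42°): θ ← 17° -42° = -25°
crank pin P = (r cos θ, r sin θ) = (14.500925, -6.761892)
h = r sin θ − e = -6.761892 − 1 = -7.761892
sin φ = h / L = -7.761892 / 116 = -0.06691286
φ = arcsin(-0.06691286) = -3.836691°

-3.8367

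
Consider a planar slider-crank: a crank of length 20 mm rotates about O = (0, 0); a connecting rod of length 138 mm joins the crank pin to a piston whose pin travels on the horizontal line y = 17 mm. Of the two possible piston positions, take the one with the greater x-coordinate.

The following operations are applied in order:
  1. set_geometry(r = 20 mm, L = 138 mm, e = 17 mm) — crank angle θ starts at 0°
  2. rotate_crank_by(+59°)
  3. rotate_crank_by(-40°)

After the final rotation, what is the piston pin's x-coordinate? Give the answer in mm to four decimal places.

156.5112

set_geometry: r = 20 mm, L = 138 mm, e = 17 mm; θ ← 0°
rotate_crank_by(+59°): θ ← 0° +59° = 59°
rotate_crank_by(-40°): θ ← 59° -40° = 19°
crank pin P = (r cos θ, r sin θ) = (18.910372, 6.511363)
h = r sin θ − e = 6.511363 − 17 = -10.488637
x = r cos θ + √(L² − h²) = 18.910372 + √(19044.0 − 110.0115) = 18.910372 + 137.600830 = 156.511202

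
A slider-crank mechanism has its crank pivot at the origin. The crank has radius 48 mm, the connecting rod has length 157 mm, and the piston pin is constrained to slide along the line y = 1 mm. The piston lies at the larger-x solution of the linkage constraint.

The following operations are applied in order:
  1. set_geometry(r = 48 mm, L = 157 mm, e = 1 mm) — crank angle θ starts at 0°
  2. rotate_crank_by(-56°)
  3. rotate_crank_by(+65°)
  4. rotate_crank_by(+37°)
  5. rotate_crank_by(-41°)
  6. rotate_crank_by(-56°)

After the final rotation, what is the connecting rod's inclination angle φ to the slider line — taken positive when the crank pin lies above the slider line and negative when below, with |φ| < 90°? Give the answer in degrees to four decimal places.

-14.1209

set_geometry: r = 48 mm, L = 157 mm, e = 1 mm; θ ← 0°
rotate_crank_by(-56°): θ ← 0° -56° = -56°
rotate_crank_by(+65°): θ ← -56° +65° = 9°
rotate_crank_by(+37°): θ ← 9° +37° = 46°
rotate_crank_by(-41°): θ ← 46° -41° = 5°
rotate_crank_by(-56°): θ ← 5° -56° = -51°
crank pin P = (r cos θ, r sin θ) = (30.207379, -37.303006)
h = r sin θ − e = -37.303006 − 1 = -38.303006
sin φ = h / L = -38.303006 / 157 = -0.24396819
φ = arcsin(-0.24396819) = -14.120865°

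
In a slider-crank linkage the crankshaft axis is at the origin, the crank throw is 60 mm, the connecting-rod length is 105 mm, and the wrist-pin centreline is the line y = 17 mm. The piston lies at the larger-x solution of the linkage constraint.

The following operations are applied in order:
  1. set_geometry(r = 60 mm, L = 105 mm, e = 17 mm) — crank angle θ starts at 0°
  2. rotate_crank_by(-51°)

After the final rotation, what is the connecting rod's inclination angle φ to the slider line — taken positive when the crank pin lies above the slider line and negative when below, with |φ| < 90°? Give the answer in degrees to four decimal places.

-37.3000

set_geometry: r = 60 mm, L = 105 mm, e = 17 mm; θ ← 0°
rotate_crank_by(-51°): θ ← 0° -51° = -51°
crank pin P = (r cos θ, r sin θ) = (37.759223, -46.628758)
h = r sin θ − e = -46.628758 − 17 = -63.628758
sin φ = h / L = -63.628758 / 105 = -0.60598817
φ = arcsin(-0.60598817) = -37.299983°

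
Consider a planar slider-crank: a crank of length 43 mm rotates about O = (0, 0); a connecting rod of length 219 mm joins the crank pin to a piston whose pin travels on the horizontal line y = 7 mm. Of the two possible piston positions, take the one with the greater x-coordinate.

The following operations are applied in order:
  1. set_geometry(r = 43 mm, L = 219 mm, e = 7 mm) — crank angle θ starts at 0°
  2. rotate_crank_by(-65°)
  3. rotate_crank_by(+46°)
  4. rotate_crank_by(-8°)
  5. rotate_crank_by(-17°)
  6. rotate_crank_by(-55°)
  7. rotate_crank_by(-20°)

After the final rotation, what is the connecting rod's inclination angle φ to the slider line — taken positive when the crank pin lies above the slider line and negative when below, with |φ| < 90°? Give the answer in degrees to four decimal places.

-11.7530

set_geometry: r = 43 mm, L = 219 mm, e = 7 mm; θ ← 0°
rotate_crank_by(-65°): θ ← 0° -65° = -65°
rotate_crank_by(+46°): θ ← -65° +46° = -19°
rotate_crank_by(-8°): θ ← -19° -8° = -27°
rotate_crank_by(-17°): θ ← -27° -17° = -44°
rotate_crank_by(-55°): θ ← -44° -55° = -99°
rotate_crank_by(-20°): θ ← -99° -20° = -119°
crank pin P = (r cos θ, r sin θ) = (-20.846814, -37.608647)
h = r sin θ − e = -37.608647 − 7 = -44.608647
sin φ = h / L = -44.608647 / 219 = -0.20369245
φ = arcsin(-0.20369245) = -11.752967°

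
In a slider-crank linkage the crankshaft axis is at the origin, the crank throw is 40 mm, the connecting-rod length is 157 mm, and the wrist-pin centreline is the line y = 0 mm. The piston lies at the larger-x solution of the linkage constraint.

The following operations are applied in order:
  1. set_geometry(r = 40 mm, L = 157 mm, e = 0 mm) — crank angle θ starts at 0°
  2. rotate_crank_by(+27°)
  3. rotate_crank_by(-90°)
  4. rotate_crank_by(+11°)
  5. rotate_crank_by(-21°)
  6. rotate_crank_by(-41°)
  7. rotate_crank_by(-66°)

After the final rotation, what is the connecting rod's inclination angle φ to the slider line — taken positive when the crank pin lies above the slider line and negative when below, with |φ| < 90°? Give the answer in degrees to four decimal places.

-0.0000

set_geometry: r = 40 mm, L = 157 mm, e = 0 mm; θ ← 0°
rotate_crank_by(+27°): θ ← 0° +27° = 27°
rotate_crank_by(-90°): θ ← 27° -90° = -63°
rotate_crank_by(+11°): θ ← -63° +11° = -52°
rotate_crank_by(-21°): θ ← -52° -21° = -73°
rotate_crank_by(-41°): θ ← -73° -41° = -114°
rotate_crank_by(-66°): θ ← -114° -66° = -180°
crank pin P = (r cos θ, r sin θ) = (-40.000000, -0.000000)
h = r sin θ − e = -0.000000 − 0 = -0.000000
sin φ = h / L = -0.000000 / 157 = -0.00000000
φ = arcsin(-0.00000000) = -0.000000°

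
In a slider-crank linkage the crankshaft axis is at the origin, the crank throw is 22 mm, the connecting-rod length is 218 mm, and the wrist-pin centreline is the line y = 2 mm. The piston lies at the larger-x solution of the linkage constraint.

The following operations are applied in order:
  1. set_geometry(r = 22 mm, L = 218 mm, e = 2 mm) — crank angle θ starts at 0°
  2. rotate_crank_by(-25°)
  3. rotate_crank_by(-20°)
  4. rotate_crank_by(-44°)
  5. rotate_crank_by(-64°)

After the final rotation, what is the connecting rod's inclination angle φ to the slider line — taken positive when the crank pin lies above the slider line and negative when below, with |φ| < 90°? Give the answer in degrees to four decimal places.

set_geometry: r = 22 mm, L = 218 mm, e = 2 mm; θ ← 0°
rotate_crank_by(-25°): θ ← 0° -25° = -25°
rotate_crank_by(-20°): θ ← -25° -20° = -45°
rotate_crank_by(-44°): θ ← -45° -44° = -89°
rotate_crank_by(-64°): θ ← -89° -64° = -153°
crank pin P = (r cos θ, r sin θ) = (-19.602144, -9.987791)
h = r sin θ − e = -9.987791 − 2 = -11.987791
sin φ = h / L = -11.987791 / 218 = -0.05498987
φ = arcsin(-0.05498987) = -3.152277°

-3.1523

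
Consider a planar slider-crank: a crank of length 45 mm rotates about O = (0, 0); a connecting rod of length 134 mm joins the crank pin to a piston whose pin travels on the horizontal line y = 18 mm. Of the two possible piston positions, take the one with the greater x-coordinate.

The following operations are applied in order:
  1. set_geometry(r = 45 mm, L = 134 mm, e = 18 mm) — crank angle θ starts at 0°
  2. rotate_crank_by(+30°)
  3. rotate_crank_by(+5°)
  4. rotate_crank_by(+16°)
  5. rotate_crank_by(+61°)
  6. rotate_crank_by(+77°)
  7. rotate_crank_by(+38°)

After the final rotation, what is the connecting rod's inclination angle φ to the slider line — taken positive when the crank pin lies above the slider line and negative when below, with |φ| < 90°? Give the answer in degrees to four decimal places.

-22.3295

set_geometry: r = 45 mm, L = 134 mm, e = 18 mm; θ ← 0°
rotate_crank_by(+30°): θ ← 0° +30° = 30°
rotate_crank_by(+5°): θ ← 30° +5° = 35°
rotate_crank_by(+16°): θ ← 35° +16° = 51°
rotate_crank_by(+61°): θ ← 51° +61° = 112°
rotate_crank_by(+77°): θ ← 112° +77° = 189°
rotate_crank_by(+38°): θ ← 189° +38° = 227°
crank pin P = (r cos θ, r sin θ) = (-30.689926, -32.910917)
h = r sin θ − e = -32.910917 − 18 = -50.910917
sin φ = h / L = -50.910917 / 134 = -0.37993221
φ = arcsin(-0.37993221) = -22.329484°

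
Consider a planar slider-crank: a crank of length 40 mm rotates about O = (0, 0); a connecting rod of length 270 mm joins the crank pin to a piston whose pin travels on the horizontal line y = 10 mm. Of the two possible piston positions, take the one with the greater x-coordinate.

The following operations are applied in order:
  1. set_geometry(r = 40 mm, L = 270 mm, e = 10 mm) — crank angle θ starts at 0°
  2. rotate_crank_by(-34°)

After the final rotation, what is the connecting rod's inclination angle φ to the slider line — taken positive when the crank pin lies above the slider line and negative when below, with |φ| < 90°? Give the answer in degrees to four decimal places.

set_geometry: r = 40 mm, L = 270 mm, e = 10 mm; θ ← 0°
rotate_crank_by(-34°): θ ← 0° -34° = -34°
crank pin P = (r cos θ, r sin θ) = (33.161503, -22.367716)
h = r sin θ − e = -22.367716 − 10 = -32.367716
sin φ = h / L = -32.367716 / 270 = -0.11988043
φ = arcsin(-0.11988043) = -6.885202°

-6.8852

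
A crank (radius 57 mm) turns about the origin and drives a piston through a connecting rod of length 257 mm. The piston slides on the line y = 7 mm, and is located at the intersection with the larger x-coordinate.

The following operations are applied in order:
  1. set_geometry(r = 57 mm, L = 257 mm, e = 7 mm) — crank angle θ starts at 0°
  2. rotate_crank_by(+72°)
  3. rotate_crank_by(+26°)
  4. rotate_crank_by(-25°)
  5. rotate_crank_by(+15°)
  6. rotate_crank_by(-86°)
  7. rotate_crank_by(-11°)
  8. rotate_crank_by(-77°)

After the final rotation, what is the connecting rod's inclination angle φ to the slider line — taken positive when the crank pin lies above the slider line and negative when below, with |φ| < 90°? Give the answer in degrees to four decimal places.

set_geometry: r = 57 mm, L = 257 mm, e = 7 mm; θ ← 0°
rotate_crank_by(+72°): θ ← 0° +72° = 72°
rotate_crank_by(+26°): θ ← 72° +26° = 98°
rotate_crank_by(-25°): θ ← 98° -25° = 73°
rotate_crank_by(+15°): θ ← 73° +15° = 88°
rotate_crank_by(-86°): θ ← 88° -86° = 2°
rotate_crank_by(-11°): θ ← 2° -11° = -9°
rotate_crank_by(-77°): θ ← -9° -77° = -86°
crank pin P = (r cos θ, r sin θ) = (3.976119, -56.861151)
h = r sin θ − e = -56.861151 − 7 = -63.861151
sin φ = h / L = -63.861151 / 257 = -0.24848697
φ = arcsin(-0.24848697) = -14.387997°

-14.3880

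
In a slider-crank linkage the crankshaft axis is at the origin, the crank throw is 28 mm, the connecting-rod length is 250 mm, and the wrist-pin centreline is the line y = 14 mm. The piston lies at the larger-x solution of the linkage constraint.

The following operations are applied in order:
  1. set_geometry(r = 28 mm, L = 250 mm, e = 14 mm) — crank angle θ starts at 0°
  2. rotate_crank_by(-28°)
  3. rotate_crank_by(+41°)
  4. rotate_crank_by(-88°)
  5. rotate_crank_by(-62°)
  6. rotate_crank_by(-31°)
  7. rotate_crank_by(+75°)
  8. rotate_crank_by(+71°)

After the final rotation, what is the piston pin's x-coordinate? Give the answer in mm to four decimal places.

274.7588

set_geometry: r = 28 mm, L = 250 mm, e = 14 mm; θ ← 0°
rotate_crank_by(-28°): θ ← 0° -28° = -28°
rotate_crank_by(+41°): θ ← -28° +41° = 13°
rotate_crank_by(-88°): θ ← 13° -88° = -75°
rotate_crank_by(-62°): θ ← -75° -62° = -137°
rotate_crank_by(-31°): θ ← -137° -31° = -168°
rotate_crank_by(+75°): θ ← -168° +75° = -93°
rotate_crank_by(+71°): θ ← -93° +71° = -22°
crank pin P = (r cos θ, r sin θ) = (25.961148, -10.488985)
h = r sin θ − e = -10.488985 − 14 = -24.488985
x = r cos θ + √(L² − h²) = 25.961148 + √(62500.0 − 599.7104) = 25.961148 + 248.797688 = 274.758836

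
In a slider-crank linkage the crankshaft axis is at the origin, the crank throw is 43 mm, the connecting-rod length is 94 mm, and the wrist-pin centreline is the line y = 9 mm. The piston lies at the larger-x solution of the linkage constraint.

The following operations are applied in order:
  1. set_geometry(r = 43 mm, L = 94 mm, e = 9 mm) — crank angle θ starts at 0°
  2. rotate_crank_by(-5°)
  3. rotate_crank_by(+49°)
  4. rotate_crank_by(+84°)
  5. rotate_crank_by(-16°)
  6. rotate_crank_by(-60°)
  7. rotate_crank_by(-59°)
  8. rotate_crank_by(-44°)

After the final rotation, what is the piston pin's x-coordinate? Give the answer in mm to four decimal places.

set_geometry: r = 43 mm, L = 94 mm, e = 9 mm; θ ← 0°
rotate_crank_by(-5°): θ ← 0° -5° = -5°
rotate_crank_by(+49°): θ ← -5° +49° = 44°
rotate_crank_by(+84°): θ ← 44° +84° = 128°
rotate_crank_by(-16°): θ ← 128° -16° = 112°
rotate_crank_by(-60°): θ ← 112° -60° = 52°
rotate_crank_by(-59°): θ ← 52° -59° = -7°
rotate_crank_by(-44°): θ ← -7° -44° = -51°
crank pin P = (r cos θ, r sin θ) = (27.060777, -33.417276)
h = r sin θ − e = -33.417276 − 9 = -42.417276
x = r cos θ + √(L² − h²) = 27.060777 + √(8836.0 − 1799.2253) = 27.060777 + 83.885485 = 110.946262

110.9463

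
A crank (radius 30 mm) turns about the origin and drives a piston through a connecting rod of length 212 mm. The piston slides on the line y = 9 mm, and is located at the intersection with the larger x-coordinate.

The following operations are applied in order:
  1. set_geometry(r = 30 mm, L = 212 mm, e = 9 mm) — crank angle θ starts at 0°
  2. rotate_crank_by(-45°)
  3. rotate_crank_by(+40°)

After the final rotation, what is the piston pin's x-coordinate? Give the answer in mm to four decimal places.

set_geometry: r = 30 mm, L = 212 mm, e = 9 mm; θ ← 0°
rotate_crank_by(-45°): θ ← 0° -45° = -45°
rotate_crank_by(+40°): θ ← -45° +40° = -5°
crank pin P = (r cos θ, r sin θ) = (29.885841, -2.614672)
h = r sin θ − e = -2.614672 − 9 = -11.614672
x = r cos θ + √(L² − h²) = 29.885841 + √(44944.0 − 134.9006) = 29.885841 + 211.681599 = 241.567440

241.5674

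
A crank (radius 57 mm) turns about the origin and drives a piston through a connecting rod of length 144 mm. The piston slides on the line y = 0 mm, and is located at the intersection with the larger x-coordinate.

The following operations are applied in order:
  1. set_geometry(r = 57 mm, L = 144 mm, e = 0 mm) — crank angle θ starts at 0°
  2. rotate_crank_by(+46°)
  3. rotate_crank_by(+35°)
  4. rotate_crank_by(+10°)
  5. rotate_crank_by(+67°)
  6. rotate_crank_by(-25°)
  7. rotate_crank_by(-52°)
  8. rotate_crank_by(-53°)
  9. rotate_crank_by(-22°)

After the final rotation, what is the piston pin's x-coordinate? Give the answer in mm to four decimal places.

set_geometry: r = 57 mm, L = 144 mm, e = 0 mm; θ ← 0°
rotate_crank_by(+46°): θ ← 0° +46° = 46°
rotate_crank_by(+35°): θ ← 46° +35° = 81°
rotate_crank_by(+10°): θ ← 81° +10° = 91°
rotate_crank_by(+67°): θ ← 91° +67° = 158°
rotate_crank_by(-25°): θ ← 158° -25° = 133°
rotate_crank_by(-52°): θ ← 133° -52° = 81°
rotate_crank_by(-53°): θ ← 81° -53° = 28°
rotate_crank_by(-22°): θ ← 28° -22° = 6°
crank pin P = (r cos θ, r sin θ) = (56.687748, 5.958122)
h = r sin θ − e = 5.958122 − 0 = 5.958122
x = r cos θ + √(L² − h²) = 56.687748 + √(20736.0 − 35.4992) = 56.687748 + 143.876686 = 200.564434

200.5644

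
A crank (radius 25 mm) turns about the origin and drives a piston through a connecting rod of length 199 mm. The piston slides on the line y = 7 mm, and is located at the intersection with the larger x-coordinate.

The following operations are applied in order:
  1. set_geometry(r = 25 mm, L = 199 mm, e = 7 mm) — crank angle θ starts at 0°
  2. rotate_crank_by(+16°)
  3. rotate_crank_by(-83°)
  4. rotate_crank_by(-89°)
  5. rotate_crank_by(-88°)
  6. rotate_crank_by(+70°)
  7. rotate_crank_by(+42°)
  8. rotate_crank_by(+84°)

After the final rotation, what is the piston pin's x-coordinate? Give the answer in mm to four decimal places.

214.0775

set_geometry: r = 25 mm, L = 199 mm, e = 7 mm; θ ← 0°
rotate_crank_by(+16°): θ ← 0° +16° = 16°
rotate_crank_by(-83°): θ ← 16° -83° = -67°
rotate_crank_by(-89°): θ ← -67° -89° = -156°
rotate_crank_by(-88°): θ ← -156° -88° = -244°
rotate_crank_by(+70°): θ ← -244° +70° = -174°
rotate_crank_by(+42°): θ ← -174° +42° = -132°
rotate_crank_by(+84°): θ ← -132° +84° = -48°
crank pin P = (r cos θ, r sin θ) = (16.728265, -18.578621)
h = r sin θ − e = -18.578621 − 7 = -25.578621
x = r cos θ + √(L² − h²) = 16.728265 + √(39601.0 − 654.2658) = 16.728265 + 197.349269 = 214.077535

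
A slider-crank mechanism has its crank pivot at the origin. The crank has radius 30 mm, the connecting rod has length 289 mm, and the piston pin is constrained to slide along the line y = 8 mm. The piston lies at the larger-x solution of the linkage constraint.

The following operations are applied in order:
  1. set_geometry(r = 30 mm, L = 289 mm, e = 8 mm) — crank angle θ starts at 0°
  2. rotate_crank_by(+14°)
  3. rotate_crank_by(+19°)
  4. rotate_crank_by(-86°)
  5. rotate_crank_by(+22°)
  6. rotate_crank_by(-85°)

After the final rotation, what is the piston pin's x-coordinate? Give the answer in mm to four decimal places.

273.7261

set_geometry: r = 30 mm, L = 289 mm, e = 8 mm; θ ← 0°
rotate_crank_by(+14°): θ ← 0° +14° = 14°
rotate_crank_by(+19°): θ ← 14° +19° = 33°
rotate_crank_by(-86°): θ ← 33° -86° = -53°
rotate_crank_by(+22°): θ ← -53° +22° = -31°
rotate_crank_by(-85°): θ ← -31° -85° = -116°
crank pin P = (r cos θ, r sin θ) = (-13.151134, -26.963821)
h = r sin θ − e = -26.963821 − 8 = -34.963821
x = r cos θ + √(L² − h²) = -13.151134 + √(83521.0 − 1222.4688) = -13.151134 + 286.877206 = 273.726071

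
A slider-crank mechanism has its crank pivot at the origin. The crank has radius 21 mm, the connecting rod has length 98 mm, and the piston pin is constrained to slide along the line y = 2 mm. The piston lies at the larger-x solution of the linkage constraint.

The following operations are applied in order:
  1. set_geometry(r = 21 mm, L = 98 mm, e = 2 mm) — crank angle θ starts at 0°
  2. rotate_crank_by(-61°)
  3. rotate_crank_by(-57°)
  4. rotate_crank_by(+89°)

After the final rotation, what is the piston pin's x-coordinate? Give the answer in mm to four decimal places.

115.6070

set_geometry: r = 21 mm, L = 98 mm, e = 2 mm; θ ← 0°
rotate_crank_by(-61°): θ ← 0° -61° = -61°
rotate_crank_by(-57°): θ ← -61° -57° = -118°
rotate_crank_by(+89°): θ ← -118° +89° = -29°
crank pin P = (r cos θ, r sin θ) = (18.367014, -10.181002)
h = r sin θ − e = -10.181002 − 2 = -12.181002
x = r cos θ + √(L² − h²) = 18.367014 + √(9604.0 − 148.3768) = 18.367014 + 97.240029 = 115.607043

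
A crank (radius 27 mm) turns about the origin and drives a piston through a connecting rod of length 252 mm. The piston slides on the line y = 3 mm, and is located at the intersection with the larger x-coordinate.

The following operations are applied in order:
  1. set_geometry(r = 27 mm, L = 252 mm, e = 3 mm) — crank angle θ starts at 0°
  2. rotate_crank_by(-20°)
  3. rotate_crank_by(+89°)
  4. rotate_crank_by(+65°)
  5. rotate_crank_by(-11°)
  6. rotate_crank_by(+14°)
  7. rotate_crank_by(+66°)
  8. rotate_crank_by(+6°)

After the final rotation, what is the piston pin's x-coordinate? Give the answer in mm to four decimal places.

227.8711

set_geometry: r = 27 mm, L = 252 mm, e = 3 mm; θ ← 0°
rotate_crank_by(-20°): θ ← 0° -20° = -20°
rotate_crank_by(+89°): θ ← -20° +89° = 69°
rotate_crank_by(+65°): θ ← 69° +65° = 134°
rotate_crank_by(-11°): θ ← 134° -11° = 123°
rotate_crank_by(+14°): θ ← 123° +14° = 137°
rotate_crank_by(+66°): θ ← 137° +66° = 203°
rotate_crank_by(+6°): θ ← 203° +6° = 209°
crank pin P = (r cos θ, r sin θ) = (-23.614732, -13.089860)
h = r sin θ − e = -13.089860 − 3 = -16.089860
x = r cos θ + √(L² − h²) = -23.614732 + √(63504.0 − 258.8836) = -23.614732 + 251.485818 = 227.871085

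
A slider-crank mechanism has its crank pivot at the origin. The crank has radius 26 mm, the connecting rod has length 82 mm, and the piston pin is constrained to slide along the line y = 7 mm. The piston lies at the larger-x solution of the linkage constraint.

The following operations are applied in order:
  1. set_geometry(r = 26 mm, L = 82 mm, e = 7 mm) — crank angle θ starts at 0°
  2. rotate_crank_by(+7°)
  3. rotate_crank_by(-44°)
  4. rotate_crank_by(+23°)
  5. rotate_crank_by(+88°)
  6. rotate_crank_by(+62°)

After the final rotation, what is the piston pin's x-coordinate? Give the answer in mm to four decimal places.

62.5477

set_geometry: r = 26 mm, L = 82 mm, e = 7 mm; θ ← 0°
rotate_crank_by(+7°): θ ← 0° +7° = 7°
rotate_crank_by(-44°): θ ← 7° -44° = -37°
rotate_crank_by(+23°): θ ← -37° +23° = -14°
rotate_crank_by(+88°): θ ← -14° +88° = 74°
rotate_crank_by(+62°): θ ← 74° +62° = 136°
crank pin P = (r cos θ, r sin θ) = (-18.702835, 18.061118)
h = r sin θ − e = 18.061118 − 7 = 11.061118
x = r cos θ + √(L² − h²) = -18.702835 + √(6724.0 − 122.3483) = -18.702835 + 81.250549 = 62.547714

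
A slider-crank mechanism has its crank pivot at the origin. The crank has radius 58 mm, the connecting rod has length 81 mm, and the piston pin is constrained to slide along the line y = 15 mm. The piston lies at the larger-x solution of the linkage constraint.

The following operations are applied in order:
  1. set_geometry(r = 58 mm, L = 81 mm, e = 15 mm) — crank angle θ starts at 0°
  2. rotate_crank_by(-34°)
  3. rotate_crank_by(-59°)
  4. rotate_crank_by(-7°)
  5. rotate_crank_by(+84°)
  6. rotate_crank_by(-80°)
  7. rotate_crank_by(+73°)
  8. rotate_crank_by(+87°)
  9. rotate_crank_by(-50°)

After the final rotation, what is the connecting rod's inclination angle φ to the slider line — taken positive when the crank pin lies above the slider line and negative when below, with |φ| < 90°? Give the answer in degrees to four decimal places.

-0.6851

set_geometry: r = 58 mm, L = 81 mm, e = 15 mm; θ ← 0°
rotate_crank_by(-34°): θ ← 0° -34° = -34°
rotate_crank_by(-59°): θ ← -34° -59° = -93°
rotate_crank_by(-7°): θ ← -93° -7° = -100°
rotate_crank_by(+84°): θ ← -100° +84° = -16°
rotate_crank_by(-80°): θ ← -16° -80° = -96°
rotate_crank_by(+73°): θ ← -96° +73° = -23°
rotate_crank_by(+87°): θ ← -23° +87° = 64°
rotate_crank_by(-50°): θ ← 64° -50° = 14°
crank pin P = (r cos θ, r sin θ) = (56.277152, 14.031470)
h = r sin θ − e = 14.031470 − 15 = -0.968530
sin φ = h / L = -0.968530 / 81 = -0.01195716
φ = arcsin(-0.01195716) = -0.685111°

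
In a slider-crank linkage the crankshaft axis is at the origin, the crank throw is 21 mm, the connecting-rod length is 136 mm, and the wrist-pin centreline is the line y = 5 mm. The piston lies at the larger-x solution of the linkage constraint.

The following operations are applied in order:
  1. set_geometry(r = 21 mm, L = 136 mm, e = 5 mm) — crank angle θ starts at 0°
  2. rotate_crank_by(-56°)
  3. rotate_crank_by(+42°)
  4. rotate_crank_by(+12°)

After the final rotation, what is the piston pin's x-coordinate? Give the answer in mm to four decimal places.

set_geometry: r = 21 mm, L = 136 mm, e = 5 mm; θ ← 0°
rotate_crank_by(-56°): θ ← 0° -56° = -56°
rotate_crank_by(+42°): θ ← -56° +42° = -14°
rotate_crank_by(+12°): θ ← -14° +12° = -2°
crank pin P = (r cos θ, r sin θ) = (20.987207, -0.732889)
h = r sin θ − e = -0.732889 − 5 = -5.732889
x = r cos θ + √(L² − h²) = 20.987207 + √(18496.0 − 32.8660) = 20.987207 + 135.879115 = 156.866323

156.8663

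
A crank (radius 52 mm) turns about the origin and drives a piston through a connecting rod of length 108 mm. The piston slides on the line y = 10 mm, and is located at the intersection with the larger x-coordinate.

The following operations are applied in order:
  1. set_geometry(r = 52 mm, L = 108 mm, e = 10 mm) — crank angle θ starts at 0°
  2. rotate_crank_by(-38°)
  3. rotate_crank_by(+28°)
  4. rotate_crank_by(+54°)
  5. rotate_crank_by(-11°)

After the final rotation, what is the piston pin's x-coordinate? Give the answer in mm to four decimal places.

150.0455

set_geometry: r = 52 mm, L = 108 mm, e = 10 mm; θ ← 0°
rotate_crank_by(-38°): θ ← 0° -38° = -38°
rotate_crank_by(+28°): θ ← -38° +28° = -10°
rotate_crank_by(+54°): θ ← -10° +54° = 44°
rotate_crank_by(-11°): θ ← 44° -11° = 33°
crank pin P = (r cos θ, r sin θ) = (43.610870, 28.321230)
h = r sin θ − e = 28.321230 − 10 = 18.321230
x = r cos θ + √(L² − h²) = 43.610870 + √(11664.0 − 335.6675) = 43.610870 + 106.434640 = 150.045509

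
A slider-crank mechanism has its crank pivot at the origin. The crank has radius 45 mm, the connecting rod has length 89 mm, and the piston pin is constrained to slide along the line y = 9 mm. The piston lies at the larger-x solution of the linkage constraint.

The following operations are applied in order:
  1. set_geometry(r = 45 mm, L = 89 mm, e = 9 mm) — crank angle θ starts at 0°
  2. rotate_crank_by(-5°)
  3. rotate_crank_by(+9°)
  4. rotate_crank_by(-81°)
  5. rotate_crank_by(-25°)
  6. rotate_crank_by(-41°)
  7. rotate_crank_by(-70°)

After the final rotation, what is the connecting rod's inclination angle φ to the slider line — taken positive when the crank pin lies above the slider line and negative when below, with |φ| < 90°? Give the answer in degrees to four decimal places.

set_geometry: r = 45 mm, L = 89 mm, e = 9 mm; θ ← 0°
rotate_crank_by(-5°): θ ← 0° -5° = -5°
rotate_crank_by(+9°): θ ← -5° +9° = 4°
rotate_crank_by(-81°): θ ← 4° -81° = -77°
rotate_crank_by(-25°): θ ← -77° -25° = -102°
rotate_crank_by(-41°): θ ← -102° -41° = -143°
rotate_crank_by(-70°): θ ← -143° -70° = -213°
crank pin P = (r cos θ, r sin θ) = (-37.740176, 24.508757)
h = r sin θ − e = 24.508757 − 9 = 15.508757
sin φ = h / L = 15.508757 / 89 = 0.17425569
φ = arcsin(0.17425569) = 10.035347°

10.0353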